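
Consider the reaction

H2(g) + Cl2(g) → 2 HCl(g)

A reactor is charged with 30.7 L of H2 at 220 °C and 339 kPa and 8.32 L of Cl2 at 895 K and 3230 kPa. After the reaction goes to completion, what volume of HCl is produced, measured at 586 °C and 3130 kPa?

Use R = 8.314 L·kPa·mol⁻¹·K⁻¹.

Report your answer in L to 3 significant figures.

n(H2) = PV/RT = (339 × 30.7) / (8.314 × 493.15) = 2.538 mol
n(Cl2) = PV/RT = (3230 × 8.32) / (8.314 × 895) = 3.612 mol
For 2.538 mol H2, stoichiometry requires (1/1) × 2.538 = 2.538 mol Cl2; 3.612 mol is available, so H2 is limiting.
n(HCl) = (2/1) × 2.538 = 5.076 mol
V(HCl) = nRT/P = 5.076 × 8.314 × 859.15 / 3130 = 11.58 L

11.6 L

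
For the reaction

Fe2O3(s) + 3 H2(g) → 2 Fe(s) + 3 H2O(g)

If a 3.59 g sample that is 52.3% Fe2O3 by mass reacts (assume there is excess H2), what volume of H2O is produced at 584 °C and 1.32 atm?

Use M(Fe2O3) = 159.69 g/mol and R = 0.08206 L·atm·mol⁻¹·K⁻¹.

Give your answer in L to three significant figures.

1.88 L

mass of Fe2O3 = 3.59 × 52.3/100 = 1.878 g
n(Fe2O3) = 1.878 / 159.69 = 0.01176 mol
n(H2O) = (3/1) × 0.01176 = 0.03528 mol
V = nRT/P = 0.03528 × 0.08206 × 857.15 / 1.32 = 1.880 L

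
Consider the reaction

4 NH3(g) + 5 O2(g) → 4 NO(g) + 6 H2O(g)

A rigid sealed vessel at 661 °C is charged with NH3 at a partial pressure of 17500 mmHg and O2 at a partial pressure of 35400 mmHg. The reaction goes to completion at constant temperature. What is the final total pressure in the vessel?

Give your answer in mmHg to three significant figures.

57300 mmHg

Because the vessel is rigid and T is held at 661 °C, work the stoichiometry in partial pressures (P_i = n_iRT/V).
P(O2) required for 17500 mmHg of NH3 = (5/4) × 17500 = 21880 mmHg; available 35400 mmHg, so NH3 is limiting.
P(O2) remaining = 35400 − (5/4) × 17500 = 13520 mmHg
P(gaseous products) = (4+6)/4 × 17500 = 43750 mmHg
P_total at 661 °C = 13520 + 43750 = 57270 mmHg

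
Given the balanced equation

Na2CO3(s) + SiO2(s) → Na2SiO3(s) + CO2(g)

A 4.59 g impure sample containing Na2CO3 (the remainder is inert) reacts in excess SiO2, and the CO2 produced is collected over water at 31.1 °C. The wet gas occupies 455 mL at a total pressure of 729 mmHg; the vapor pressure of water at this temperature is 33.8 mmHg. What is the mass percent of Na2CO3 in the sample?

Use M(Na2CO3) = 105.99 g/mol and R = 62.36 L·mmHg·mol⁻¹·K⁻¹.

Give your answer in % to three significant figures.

P(CO2) = 729 − 33.8 = 695.2 mmHg
n(CO2) = PV/RT = (695.2 × 0.4550) / (62.36 × 304.25) = 0.01667 mol
n(Na2CO3) = (1/1) × 0.01667 = 0.01667 mol
m(Na2CO3) = 0.01667 × 105.99 = 1.767 g
%Na2CO3 = 1.767 / 4.59 × 100 = 38.50%

38.5 %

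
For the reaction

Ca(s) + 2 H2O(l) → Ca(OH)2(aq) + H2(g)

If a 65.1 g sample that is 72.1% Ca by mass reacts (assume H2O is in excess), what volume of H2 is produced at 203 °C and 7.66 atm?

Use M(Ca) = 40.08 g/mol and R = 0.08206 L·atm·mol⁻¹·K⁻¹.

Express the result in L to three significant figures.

mass of Ca = 65.1 × 72.1/100 = 46.94 g
n(Ca) = 46.94 / 40.08 = 1.171 mol
n(H2) = (1/1) × 1.171 = 1.171 mol
V = nRT/P = 1.171 × 0.08206 × 476.15 / 7.66 = 5.973 L

5.97 L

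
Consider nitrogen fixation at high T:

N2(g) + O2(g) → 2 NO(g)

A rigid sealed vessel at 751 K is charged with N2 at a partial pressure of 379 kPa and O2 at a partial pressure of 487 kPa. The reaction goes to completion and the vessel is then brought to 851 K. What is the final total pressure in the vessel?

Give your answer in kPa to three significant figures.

Because the vessel is rigid and T is held at 751 K, work the stoichiometry in partial pressures (P_i = n_iRT/V).
P(O2) required for 379 kPa of N2 = (1/1) × 379 = 379.0 kPa; available 487 kPa, so N2 is limiting.
P(O2) remaining = 487 − (1/1) × 379 = 108.0 kPa
P(gaseous products) = (2)/1 × 379 = 758.0 kPa
P_total at 751 K = 108.0 + 758.0 = 866.0 kPa
Scaling to 851 K: P = 866.0 × 851/751 = 981.3 kPa

981 kPa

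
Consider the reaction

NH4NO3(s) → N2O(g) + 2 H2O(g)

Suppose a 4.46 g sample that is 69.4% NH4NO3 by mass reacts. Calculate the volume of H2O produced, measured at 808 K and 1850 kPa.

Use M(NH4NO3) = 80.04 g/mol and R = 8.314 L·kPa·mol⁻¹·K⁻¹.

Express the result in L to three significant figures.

mass of NH4NO3 = 4.46 × 69.4/100 = 3.095 g
n(NH4NO3) = 3.095 / 80.04 = 0.03867 mol
n(H2O) = (2/1) × 0.03867 = 0.07734 mol
V = nRT/P = 0.07734 × 8.314 × 808 / 1850 = 0.2808 L

0.281 L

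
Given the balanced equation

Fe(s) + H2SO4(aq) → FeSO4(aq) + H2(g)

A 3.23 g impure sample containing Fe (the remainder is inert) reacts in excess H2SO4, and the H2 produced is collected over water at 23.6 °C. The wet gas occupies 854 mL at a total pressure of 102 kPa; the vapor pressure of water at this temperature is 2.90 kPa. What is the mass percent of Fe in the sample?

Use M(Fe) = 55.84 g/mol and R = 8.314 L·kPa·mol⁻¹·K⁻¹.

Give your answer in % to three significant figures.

59.3 %

P(H2) = 102 − 2.90 = 99.10 kPa
n(H2) = PV/RT = (99.10 × 0.8540) / (8.314 × 296.75) = 0.03430 mol
n(Fe) = (1/1) × 0.03430 = 0.03430 mol
m(Fe) = 0.03430 × 55.84 = 1.915 g
%Fe = 1.915 / 3.23 × 100 = 59.29%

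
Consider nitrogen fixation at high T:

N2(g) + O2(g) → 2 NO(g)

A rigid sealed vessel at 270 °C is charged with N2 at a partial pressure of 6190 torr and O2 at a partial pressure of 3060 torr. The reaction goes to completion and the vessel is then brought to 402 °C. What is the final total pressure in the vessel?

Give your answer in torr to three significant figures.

At constant V, partial pressures at 270 °C are proportional to moles, so apply stoichiometry directly to pressures.
P(O2) required for 6190 torr of N2 = (1/1) × 6190 = 6190 torr; available 3060 torr, so O2 is limiting.
P(N2) remaining = 6190 − (1/1) × 3060 = 3130 torr
P(gaseous products) = (2)/1 × 3060 = 6120 torr
P_total at 270 °C = 3130 + 6120 = 9250 torr
Scaling to 402 °C: P = 9250 × 675.15/543.15 = 11500 torr

11500 torr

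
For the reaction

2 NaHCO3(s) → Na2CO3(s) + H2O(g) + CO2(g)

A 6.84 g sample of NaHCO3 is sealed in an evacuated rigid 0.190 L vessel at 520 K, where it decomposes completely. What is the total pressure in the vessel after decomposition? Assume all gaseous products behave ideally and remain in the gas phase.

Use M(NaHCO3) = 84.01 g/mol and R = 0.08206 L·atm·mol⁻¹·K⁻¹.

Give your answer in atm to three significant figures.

n(NaHCO3) = 6.84 / 84.01 = 0.08142 mol
n(gas produced) = (2/2) × 0.08142 = 0.08142 mol
P = nRT/V = 0.08142 × 0.08206 × 520 / 0.190 = 18.29 atm

18.3 atm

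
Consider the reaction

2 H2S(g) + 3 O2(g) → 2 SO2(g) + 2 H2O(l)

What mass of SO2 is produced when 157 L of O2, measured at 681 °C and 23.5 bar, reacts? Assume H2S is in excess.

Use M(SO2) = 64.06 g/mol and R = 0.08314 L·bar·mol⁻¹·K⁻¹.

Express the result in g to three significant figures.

1990 g

n(O2) = PV/RT = (23.5 × 157) / (0.08314 × 954.15) = 46.51 mol
n(SO2) = (2/3) × 46.51 = 31.01 mol
m(SO2) = 31.01 × 64.06 = 1987 g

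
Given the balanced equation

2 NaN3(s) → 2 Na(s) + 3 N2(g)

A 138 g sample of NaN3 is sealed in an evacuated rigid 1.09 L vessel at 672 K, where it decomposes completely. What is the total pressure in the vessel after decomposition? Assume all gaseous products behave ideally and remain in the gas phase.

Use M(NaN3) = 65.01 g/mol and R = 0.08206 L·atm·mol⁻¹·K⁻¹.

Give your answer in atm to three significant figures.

n(NaN3) = 138 / 65.01 = 2.123 mol
n(gas produced) = (3/2) × 2.123 = 3.185 mol
P = nRT/V = 3.185 × 0.08206 × 672 / 1.09 = 161.1 atm

161 atm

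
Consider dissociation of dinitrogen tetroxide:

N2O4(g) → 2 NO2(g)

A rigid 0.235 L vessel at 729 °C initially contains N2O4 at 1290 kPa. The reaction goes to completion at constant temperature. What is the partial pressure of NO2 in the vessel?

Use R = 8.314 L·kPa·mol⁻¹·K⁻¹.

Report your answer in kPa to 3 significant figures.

n(N2O4)₀ = PV/RT = (1290 × 0.235) / (8.314 × 1002.15) = 0.03638 mol
n(NO2) = (2/1) × 0.03638 = 0.07276 mol
P(NO2) = nRT/V = 0.07276 × 8.314 × 1002.15 / 0.235 = 2580 kPa

2580 kPa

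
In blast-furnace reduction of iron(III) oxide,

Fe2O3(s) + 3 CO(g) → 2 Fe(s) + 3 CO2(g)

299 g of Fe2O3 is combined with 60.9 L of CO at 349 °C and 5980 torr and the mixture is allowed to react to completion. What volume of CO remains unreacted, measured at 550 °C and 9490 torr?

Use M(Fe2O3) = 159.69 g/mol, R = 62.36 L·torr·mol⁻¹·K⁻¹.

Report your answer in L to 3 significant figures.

20.4 L

n(Fe2O3) = 299 / 159.69 = 1.872 mol
n(CO) = PV/RT = (5980 × 60.9) / (62.36 × 622.15) = 9.387 mol
For 1.872 mol Fe2O3, stoichiometry requires (3/1) × 1.872 = 5.616 mol CO; 9.387 mol is available, so Fe2O3 is limiting.
n(CO) consumed = (3/1) × 1.872 = 5.616 mol; remaining = 9.387 − 5.616 = 3.771 mol
V(CO) = nRT/P = 3.771 × 62.36 × 823.15 / 9490 = 20.40 L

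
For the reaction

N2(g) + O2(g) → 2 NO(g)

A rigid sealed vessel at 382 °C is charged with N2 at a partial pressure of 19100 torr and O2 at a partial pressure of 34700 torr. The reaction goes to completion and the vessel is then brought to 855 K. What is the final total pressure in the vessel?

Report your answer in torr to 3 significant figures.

At constant V, partial pressures at 382 °C are proportional to moles, so apply stoichiometry directly to pressures.
P(O2) required for 19100 torr of N2 = (1/1) × 19100 = 19100 torr; available 34700 torr, so N2 is limiting.
P(O2) remaining = 34700 − (1/1) × 19100 = 15600 torr
P(gaseous products) = (2)/1 × 19100 = 38200 torr
P_total at 382 °C = 15600 + 38200 = 53800 torr
Scaling to 855 K: P = 53800 × 855/655.15 = 70210 torr

70200 torr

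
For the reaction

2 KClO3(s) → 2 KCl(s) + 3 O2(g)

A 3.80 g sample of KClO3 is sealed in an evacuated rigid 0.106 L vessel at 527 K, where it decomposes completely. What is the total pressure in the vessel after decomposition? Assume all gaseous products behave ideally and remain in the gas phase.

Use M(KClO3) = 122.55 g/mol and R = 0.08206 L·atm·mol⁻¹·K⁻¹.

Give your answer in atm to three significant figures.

19.0 atm

n(KClO3) = 3.80 / 122.55 = 0.03101 mol
n(gas produced) = (3/2) × 0.03101 = 0.04652 mol
P = nRT/V = 0.04652 × 0.08206 × 527 / 0.106 = 18.98 atm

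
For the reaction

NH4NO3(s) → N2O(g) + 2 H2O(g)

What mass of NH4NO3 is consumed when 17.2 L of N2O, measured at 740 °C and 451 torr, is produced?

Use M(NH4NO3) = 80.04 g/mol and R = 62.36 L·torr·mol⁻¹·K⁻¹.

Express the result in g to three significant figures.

n(N2O) = PV/RT = (451 × 17.2) / (62.36 × 1013.15) = 0.1228 mol
n(NH4NO3) = (1/1) × 0.1228 = 0.1228 mol
m(NH4NO3) = 0.1228 × 80.04 = 9.829 g

9.83 g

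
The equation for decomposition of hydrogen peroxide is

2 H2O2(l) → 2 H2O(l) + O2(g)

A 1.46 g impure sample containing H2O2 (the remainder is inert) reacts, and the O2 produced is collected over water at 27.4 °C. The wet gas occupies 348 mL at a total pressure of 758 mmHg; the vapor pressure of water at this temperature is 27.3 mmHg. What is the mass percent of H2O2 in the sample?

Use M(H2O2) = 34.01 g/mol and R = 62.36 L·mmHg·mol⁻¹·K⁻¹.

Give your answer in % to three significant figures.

63.2 %

P(O2) = 758 − 27.3 = 730.7 mmHg
n(O2) = PV/RT = (730.7 × 0.3480) / (62.36 × 300.55) = 0.01357 mol
n(H2O2) = (2/1) × 0.01357 = 0.02714 mol
m(H2O2) = 0.02714 × 34.01 = 0.9230 g
%H2O2 = 0.9230 / 1.46 × 100 = 63.22%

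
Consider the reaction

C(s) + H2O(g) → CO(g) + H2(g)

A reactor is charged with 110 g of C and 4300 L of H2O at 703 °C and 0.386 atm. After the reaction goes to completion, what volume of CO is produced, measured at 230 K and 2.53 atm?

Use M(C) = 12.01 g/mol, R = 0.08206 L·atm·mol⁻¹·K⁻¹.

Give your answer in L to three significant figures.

68.3 L

n(C) = 110 / 12.01 = 9.159 mol
n(H2O) = PV/RT = (0.386 × 4300) / (0.08206 × 976.15) = 20.72 mol
For 9.159 mol C, stoichiometry requires (1/1) × 9.159 = 9.159 mol H2O; 20.72 mol is available, so C is limiting.
n(CO) = (1/1) × 9.159 = 9.159 mol
V(CO) = nRT/P = 9.159 × 0.08206 × 230 / 2.53 = 68.33 L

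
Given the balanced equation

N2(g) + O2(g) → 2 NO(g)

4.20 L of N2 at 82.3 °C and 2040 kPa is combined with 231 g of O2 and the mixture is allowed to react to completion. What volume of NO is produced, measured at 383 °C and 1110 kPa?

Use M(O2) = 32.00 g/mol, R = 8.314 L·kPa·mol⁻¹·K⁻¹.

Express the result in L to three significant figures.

n(N2) = PV/RT = (2040 × 4.20) / (8.314 × 355.45) = 2.899 mol
n(O2) = 231 / 32.00 = 7.219 mol
For 2.899 mol N2, stoichiometry requires (1/1) × 2.899 = 2.899 mol O2; 7.219 mol is available, so N2 is limiting.
n(NO) = (2/1) × 2.899 = 5.798 mol
V(NO) = nRT/P = 5.798 × 8.314 × 656.15 / 1110 = 28.49 L

28.5 L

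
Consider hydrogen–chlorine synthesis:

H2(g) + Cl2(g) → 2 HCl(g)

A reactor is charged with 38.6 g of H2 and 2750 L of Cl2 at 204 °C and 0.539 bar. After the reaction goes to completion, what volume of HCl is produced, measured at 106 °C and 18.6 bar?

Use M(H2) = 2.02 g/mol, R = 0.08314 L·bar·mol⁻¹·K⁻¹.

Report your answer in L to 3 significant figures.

64.8 L

n(H2) = 38.6 / 2.02 = 19.11 mol
n(Cl2) = PV/RT = (0.539 × 2750) / (0.08314 × 477.15) = 37.36 mol
For 19.11 mol H2, stoichiometry requires (1/1) × 19.11 = 19.11 mol Cl2; 37.36 mol is available, so H2 is limiting.
n(HCl) = (2/1) × 19.11 = 38.22 mol
V(HCl) = nRT/P = 38.22 × 0.08314 × 379.15 / 18.6 = 64.77 L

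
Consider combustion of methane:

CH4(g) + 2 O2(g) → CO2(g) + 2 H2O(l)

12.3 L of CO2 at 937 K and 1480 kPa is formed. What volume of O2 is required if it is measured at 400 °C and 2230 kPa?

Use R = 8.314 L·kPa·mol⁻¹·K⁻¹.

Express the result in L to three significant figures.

n(CO2) = PV/RT = (1480 × 12.3) / (8.314 × 937) = 2.337 mol
n(O2) = (2/1) × 2.337 = 4.674 mol
V = nRT/P = 4.674 × 8.314 × 673.15 / 2230 = 11.73 L

11.7 L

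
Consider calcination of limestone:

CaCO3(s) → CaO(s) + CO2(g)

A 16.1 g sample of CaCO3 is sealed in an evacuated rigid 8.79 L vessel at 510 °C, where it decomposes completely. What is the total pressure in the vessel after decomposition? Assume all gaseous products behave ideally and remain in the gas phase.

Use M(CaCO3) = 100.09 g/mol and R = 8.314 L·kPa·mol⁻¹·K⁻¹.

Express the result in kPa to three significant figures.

119 kPa

n(CaCO3) = 16.1 / 100.09 = 0.1609 mol
n(gas produced) = (1/1) × 0.1609 = 0.1609 mol
P = nRT/V = 0.1609 × 8.314 × 783.15 / 8.79 = 119.2 kPa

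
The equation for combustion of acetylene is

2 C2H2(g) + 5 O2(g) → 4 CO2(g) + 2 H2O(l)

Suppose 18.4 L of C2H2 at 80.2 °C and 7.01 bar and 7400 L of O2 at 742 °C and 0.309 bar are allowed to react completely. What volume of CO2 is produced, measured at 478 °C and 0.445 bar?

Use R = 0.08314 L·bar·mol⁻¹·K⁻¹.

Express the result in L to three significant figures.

n(C2H2) = PV/RT = (7.01 × 18.4) / (0.08314 × 353.35) = 4.391 mol
n(O2) = PV/RT = (0.309 × 7400) / (0.08314 × 1015.15) = 27.09 mol
For 4.391 mol C2H2, stoichiometry requires (5/2) × 4.391 = 10.98 mol O2; 27.09 mol is available, so C2H2 is limiting.
n(CO2) = (4/2) × 4.391 = 8.782 mol
V(CO2) = nRT/P = 8.782 × 0.08314 × 751.15 / 0.445 = 1232 L

1230 L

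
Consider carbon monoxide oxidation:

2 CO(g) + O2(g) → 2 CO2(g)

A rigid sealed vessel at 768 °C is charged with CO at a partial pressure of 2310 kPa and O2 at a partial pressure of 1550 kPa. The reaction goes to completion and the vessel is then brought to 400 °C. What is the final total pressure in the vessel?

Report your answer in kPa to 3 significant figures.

At constant V, partial pressures at 768 °C are proportional to moles, so apply stoichiometry directly to pressures.
P(O2) required for 2310 kPa of CO = (1/2) × 2310 = 1155 kPa; available 1550 kPa, so CO is limiting.
P(O2) remaining = 1550 − (1/2) × 2310 = 395.0 kPa
P(gaseous products) = (2)/2 × 2310 = 2310 kPa
P_total at 768 °C = 395.0 + 2310 = 2705 kPa
Scaling to 400 °C: P = 2705 × 673.15/1041.15 = 1749 kPa

1750 kPa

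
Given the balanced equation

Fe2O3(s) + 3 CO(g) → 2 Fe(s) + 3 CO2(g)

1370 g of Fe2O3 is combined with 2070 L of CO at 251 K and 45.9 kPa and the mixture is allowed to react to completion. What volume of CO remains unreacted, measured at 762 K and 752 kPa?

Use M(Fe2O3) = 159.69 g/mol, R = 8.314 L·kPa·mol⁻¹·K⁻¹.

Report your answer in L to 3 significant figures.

167 L

n(Fe2O3) = 1370 / 159.69 = 8.579 mol
n(CO) = PV/RT = (45.9 × 2070) / (8.314 × 251) = 45.53 mol
For 8.579 mol Fe2O3, stoichiometry requires (3/1) × 8.579 = 25.74 mol CO; 45.53 mol is available, so Fe2O3 is limiting.
n(CO) consumed = (3/1) × 8.579 = 25.74 mol; remaining = 45.53 − 25.74 = 19.79 mol
V(CO) = nRT/P = 19.79 × 8.314 × 762 / 752 = 166.7 L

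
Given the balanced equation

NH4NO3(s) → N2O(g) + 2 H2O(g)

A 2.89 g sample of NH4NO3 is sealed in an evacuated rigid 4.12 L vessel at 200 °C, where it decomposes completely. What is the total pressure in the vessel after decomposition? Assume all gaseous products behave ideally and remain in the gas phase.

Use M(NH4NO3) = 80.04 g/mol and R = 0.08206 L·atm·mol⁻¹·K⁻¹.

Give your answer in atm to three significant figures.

1.02 atm

n(NH4NO3) = 2.89 / 80.04 = 0.03611 mol
n(gas produced) = (3/1) × 0.03611 = 0.1083 mol
P = nRT/V = 0.1083 × 0.08206 × 473.15 / 4.12 = 1.021 atm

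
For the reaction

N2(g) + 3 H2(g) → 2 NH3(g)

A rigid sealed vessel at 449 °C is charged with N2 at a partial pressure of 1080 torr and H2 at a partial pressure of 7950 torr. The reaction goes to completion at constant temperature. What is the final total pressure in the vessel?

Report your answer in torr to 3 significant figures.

6870 torr

With V and T fixed, P_i ∝ n_i, so the mole ratios apply directly to partial pressures at 449 °C.
P(H2) required for 1080 torr of N2 = (3/1) × 1080 = 3240 torr; available 7950 torr, so N2 is limiting.
P(H2) remaining = 7950 − (3/1) × 1080 = 4710 torr
P(gaseous products) = (2)/1 × 1080 = 2160 torr
P_total at 449 °C = 4710 + 2160 = 6870 torr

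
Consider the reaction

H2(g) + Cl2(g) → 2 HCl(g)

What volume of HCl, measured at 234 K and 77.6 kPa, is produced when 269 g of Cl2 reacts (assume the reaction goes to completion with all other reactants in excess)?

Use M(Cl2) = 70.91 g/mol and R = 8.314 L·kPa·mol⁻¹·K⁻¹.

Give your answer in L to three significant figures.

190 L

n(Cl2) = 269.0 / 70.91 = 3.794 mol
n(HCl) = (2/1) × 3.794 = 7.588 mol
V = nRT/P = 7.588 × 8.314 × 234 / 77.6 = 190.2 L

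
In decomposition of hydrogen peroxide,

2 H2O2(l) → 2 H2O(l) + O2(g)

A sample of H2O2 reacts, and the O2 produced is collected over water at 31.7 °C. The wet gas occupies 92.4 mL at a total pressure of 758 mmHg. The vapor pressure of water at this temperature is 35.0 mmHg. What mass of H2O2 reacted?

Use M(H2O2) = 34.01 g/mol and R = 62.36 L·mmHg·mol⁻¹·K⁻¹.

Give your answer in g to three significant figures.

0.239 g

P(O2) = 758 − 35.0 = 723.0 mmHg
n(O2) = PV/RT = (723.0 × 0.09240) / (62.36 × 304.85) = 0.003514 mol
n(H2O2) = (2/1) × 0.003514 = 0.007028 mol
m(H2O2) = 0.007028 × 34.01 = 0.2390 g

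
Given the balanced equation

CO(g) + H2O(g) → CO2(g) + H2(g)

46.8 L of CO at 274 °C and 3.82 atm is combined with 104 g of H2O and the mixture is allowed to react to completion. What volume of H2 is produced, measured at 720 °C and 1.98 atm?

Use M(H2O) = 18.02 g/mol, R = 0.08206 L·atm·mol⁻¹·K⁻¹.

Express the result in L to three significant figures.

164 L

n(CO) = PV/RT = (3.82 × 46.8) / (0.08206 × 547.15) = 3.982 mol
n(H2O) = 104 / 18.02 = 5.771 mol
For 3.982 mol CO, stoichiometry requires (1/1) × 3.982 = 3.982 mol H2O; 5.771 mol is available, so CO is limiting.
n(H2) = (1/1) × 3.982 = 3.982 mol
V(H2) = nRT/P = 3.982 × 0.08206 × 993.15 / 1.98 = 163.9 L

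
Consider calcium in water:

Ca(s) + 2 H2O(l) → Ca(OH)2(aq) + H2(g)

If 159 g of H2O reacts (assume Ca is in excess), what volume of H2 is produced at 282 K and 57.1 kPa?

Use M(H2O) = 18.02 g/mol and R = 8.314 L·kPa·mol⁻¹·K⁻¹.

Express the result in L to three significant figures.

181 L

n(H2O) = 159.0 / 18.02 = 8.824 mol
n(H2) = (1/2) × 8.824 = 4.412 mol
V = nRT/P = 4.412 × 8.314 × 282 / 57.1 = 181.2 L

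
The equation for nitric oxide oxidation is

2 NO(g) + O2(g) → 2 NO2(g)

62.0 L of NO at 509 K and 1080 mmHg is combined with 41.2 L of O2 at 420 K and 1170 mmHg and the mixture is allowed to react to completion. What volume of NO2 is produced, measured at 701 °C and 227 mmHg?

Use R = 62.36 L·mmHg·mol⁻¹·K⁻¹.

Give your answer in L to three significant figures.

565 L

n(NO) = PV/RT = (1080 × 62.0) / (62.36 × 509) = 2.110 mol
n(O2) = PV/RT = (1170 × 41.2) / (62.36 × 420) = 1.840 mol
For 2.110 mol NO, stoichiometry requires (1/2) × 2.110 = 1.055 mol O2; 1.840 mol is available, so NO is limiting.
n(NO2) = (2/2) × 2.110 = 2.110 mol
V(NO2) = nRT/P = 2.110 × 62.36 × 974.15 / 227 = 564.7 L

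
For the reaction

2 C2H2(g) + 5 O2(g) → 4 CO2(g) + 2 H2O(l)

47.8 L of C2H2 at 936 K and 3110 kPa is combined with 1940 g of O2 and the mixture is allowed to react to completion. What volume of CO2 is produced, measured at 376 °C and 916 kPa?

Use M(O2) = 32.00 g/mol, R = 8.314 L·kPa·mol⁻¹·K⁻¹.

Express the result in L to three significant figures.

225 L

n(C2H2) = PV/RT = (3110 × 47.8) / (8.314 × 936) = 19.10 mol
n(O2) = 1940 / 32.00 = 60.62 mol
For 19.10 mol C2H2, stoichiometry requires (5/2) × 19.10 = 47.75 mol O2; 60.62 mol is available, so C2H2 is limiting.
n(CO2) = (4/2) × 19.10 = 38.20 mol
V(CO2) = nRT/P = 38.20 × 8.314 × 649.15 / 916 = 225.1 L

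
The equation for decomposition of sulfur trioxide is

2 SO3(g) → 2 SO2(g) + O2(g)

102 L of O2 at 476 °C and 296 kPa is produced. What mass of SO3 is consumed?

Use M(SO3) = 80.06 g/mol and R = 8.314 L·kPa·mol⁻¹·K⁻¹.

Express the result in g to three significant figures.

776 g

n(O2) = PV/RT = (296 × 102) / (8.314 × 749.15) = 4.847 mol
n(SO3) = (2/1) × 4.847 = 9.694 mol
m(SO3) = 9.694 × 80.06 = 776.1 g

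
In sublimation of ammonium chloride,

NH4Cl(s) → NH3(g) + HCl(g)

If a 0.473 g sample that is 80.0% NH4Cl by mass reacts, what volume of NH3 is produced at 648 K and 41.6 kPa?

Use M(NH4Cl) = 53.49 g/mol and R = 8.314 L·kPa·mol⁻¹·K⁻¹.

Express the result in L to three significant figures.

0.916 L

mass of NH4Cl = 0.473 × 80.0/100 = 0.3784 g
n(NH4Cl) = 0.3784 / 53.49 = 0.007074 mol
n(NH3) = (1/1) × 0.007074 = 0.007074 mol
V = nRT/P = 0.007074 × 8.314 × 648 / 41.6 = 0.9161 L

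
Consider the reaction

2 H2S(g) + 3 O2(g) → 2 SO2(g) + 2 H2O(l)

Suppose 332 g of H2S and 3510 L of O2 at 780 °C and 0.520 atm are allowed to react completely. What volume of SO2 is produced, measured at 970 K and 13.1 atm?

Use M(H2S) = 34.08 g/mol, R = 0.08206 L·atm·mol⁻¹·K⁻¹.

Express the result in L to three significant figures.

n(H2S) = 332 / 34.08 = 9.742 mol
n(O2) = PV/RT = (0.520 × 3510) / (0.08206 × 1053.15) = 21.12 mol
For 9.742 mol H2S, stoichiometry requires (3/2) × 9.742 = 14.61 mol O2; 21.12 mol is available, so H2S is limiting.
n(SO2) = (2/2) × 9.742 = 9.742 mol
V(SO2) = nRT/P = 9.742 × 0.08206 × 970 / 13.1 = 59.19 L

59.2 L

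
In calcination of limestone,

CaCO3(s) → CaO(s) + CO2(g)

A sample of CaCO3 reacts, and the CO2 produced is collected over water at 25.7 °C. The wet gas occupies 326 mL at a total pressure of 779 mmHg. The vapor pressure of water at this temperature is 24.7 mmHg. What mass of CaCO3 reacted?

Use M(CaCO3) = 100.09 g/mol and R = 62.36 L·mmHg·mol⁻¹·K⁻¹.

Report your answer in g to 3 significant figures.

1.32 g

P(CO2) = 779 − 24.7 = 754.3 mmHg
n(CO2) = PV/RT = (754.3 × 0.3260) / (62.36 × 298.85) = 0.01319 mol
n(CaCO3) = (1/1) × 0.01319 = 0.01319 mol
m(CaCO3) = 0.01319 × 100.09 = 1.320 g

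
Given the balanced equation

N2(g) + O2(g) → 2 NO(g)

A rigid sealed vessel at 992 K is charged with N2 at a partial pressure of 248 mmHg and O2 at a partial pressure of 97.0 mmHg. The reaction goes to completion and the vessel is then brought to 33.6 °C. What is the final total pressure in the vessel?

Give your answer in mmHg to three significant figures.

107 mmHg

At constant V, partial pressures at 992 K are proportional to moles, so apply stoichiometry directly to pressures.
P(O2) required for 248 mmHg of N2 = (1/1) × 248 = 248.0 mmHg; available 97.0 mmHg, so O2 is limiting.
P(N2) remaining = 248 − (1/1) × 97.0 = 151.0 mmHg
P(gaseous products) = (2)/1 × 97.0 = 194.0 mmHg
P_total at 992 K = 151.0 + 194.0 = 345.0 mmHg
Scaling to 33.6 °C: P = 345.0 × 306.75/992 = 106.7 mmHg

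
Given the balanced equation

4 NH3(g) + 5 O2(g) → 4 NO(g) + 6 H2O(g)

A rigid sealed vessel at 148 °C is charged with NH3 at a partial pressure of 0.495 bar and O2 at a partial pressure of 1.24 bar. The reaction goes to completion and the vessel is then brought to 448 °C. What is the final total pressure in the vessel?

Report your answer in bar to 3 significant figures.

3.18 bar

At constant V, partial pressures at 148 °C are proportional to moles, so apply stoichiometry directly to pressures.
P(O2) required for 0.495 bar of NH3 = (5/4) × 0.495 = 0.6188 bar; available 1.24 bar, so NH3 is limiting.
P(O2) remaining = 1.24 − (5/4) × 0.495 = 0.6212 bar
P(gaseous products) = (4+6)/4 × 0.495 = 1.238 bar
P_total at 148 °C = 0.6212 + 1.238 = 1.859 bar
Scaling to 448 °C: P = 1.859 × 721.15/421.15 = 3.183 bar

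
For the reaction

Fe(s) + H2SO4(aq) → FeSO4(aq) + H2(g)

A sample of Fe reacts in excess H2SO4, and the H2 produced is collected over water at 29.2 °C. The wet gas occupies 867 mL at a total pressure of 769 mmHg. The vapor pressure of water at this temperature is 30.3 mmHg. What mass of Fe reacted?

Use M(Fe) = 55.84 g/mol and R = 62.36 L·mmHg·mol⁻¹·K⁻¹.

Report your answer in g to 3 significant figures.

1.90 g

P(H2) = 769 − 30.3 = 738.7 mmHg
n(H2) = PV/RT = (738.7 × 0.8670) / (62.36 × 302.35) = 0.03397 mol
n(Fe) = (1/1) × 0.03397 = 0.03397 mol
m(Fe) = 0.03397 × 55.84 = 1.897 g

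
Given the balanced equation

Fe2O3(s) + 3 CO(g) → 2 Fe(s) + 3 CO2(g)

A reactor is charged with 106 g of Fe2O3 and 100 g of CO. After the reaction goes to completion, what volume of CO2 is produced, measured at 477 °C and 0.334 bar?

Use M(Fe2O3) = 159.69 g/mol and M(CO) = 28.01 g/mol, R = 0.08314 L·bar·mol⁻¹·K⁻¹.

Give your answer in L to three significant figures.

n(Fe2O3) = 106 / 159.69 = 0.6638 mol
n(CO) = 100 / 28.01 = 3.570 mol
For 0.6638 mol Fe2O3, stoichiometry requires (3/1) × 0.6638 = 1.991 mol CO; 3.570 mol is available, so Fe2O3 is limiting.
n(CO2) = (3/1) × 0.6638 = 1.991 mol
V(CO2) = nRT/P = 1.991 × 0.08314 × 750.15 / 0.334 = 371.8 L

372 L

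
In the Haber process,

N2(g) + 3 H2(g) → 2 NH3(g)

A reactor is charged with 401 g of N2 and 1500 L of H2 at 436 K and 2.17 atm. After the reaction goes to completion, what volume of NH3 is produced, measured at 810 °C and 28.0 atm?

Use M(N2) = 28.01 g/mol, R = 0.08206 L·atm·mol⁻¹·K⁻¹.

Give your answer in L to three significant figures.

90.9 L

n(N2) = 401 / 28.01 = 14.32 mol
n(H2) = PV/RT = (2.17 × 1500) / (0.08206 × 436) = 90.98 mol
For 14.32 mol N2, stoichiometry requires (3/1) × 14.32 = 42.96 mol H2; 90.98 mol is available, so N2 is limiting.
n(NH3) = (2/1) × 14.32 = 28.64 mol
V(NH3) = nRT/P = 28.64 × 0.08206 × 1083.15 / 28.0 = 90.91 L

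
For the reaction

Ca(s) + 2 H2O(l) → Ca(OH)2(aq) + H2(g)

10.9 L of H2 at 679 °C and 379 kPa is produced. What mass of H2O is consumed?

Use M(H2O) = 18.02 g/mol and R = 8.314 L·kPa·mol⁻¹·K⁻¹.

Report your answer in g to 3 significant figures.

n(H2) = PV/RT = (379 × 10.9) / (8.314 × 952.15) = 0.5219 mol
n(H2O) = (2/1) × 0.5219 = 1.044 mol
m(H2O) = 1.044 × 18.02 = 18.81 g

18.8 g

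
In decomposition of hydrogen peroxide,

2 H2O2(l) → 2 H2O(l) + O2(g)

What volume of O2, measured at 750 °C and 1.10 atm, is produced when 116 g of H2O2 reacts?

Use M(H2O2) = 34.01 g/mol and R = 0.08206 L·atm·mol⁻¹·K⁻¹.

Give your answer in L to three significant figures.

n(H2O2) = 116.0 / 34.01 = 3.411 mol
n(O2) = (1/2) × 3.411 = 1.706 mol
V = nRT/P = 1.706 × 0.08206 × 1023.15 / 1.10 = 130.2 L

130 L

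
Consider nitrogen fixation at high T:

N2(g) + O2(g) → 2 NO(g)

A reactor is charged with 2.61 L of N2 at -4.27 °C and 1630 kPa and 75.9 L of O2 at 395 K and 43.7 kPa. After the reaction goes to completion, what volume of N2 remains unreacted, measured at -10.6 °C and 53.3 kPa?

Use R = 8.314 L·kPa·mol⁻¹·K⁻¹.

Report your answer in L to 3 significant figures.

36.6 L

n(N2) = PV/RT = (1630 × 2.61) / (8.314 × 268.88) = 1.903 mol
n(O2) = PV/RT = (43.7 × 75.9) / (8.314 × 395) = 1.010 mol
For 1.903 mol N2, stoichiometry requires (1/1) × 1.903 = 1.903 mol O2; 1.010 mol is available, so O2 is limiting.
n(N2) consumed = (1/1) × 1.010 = 1.010 mol; remaining = 1.903 − 1.010 = 0.8930 mol
V(N2) = nRT/P = 0.8930 × 8.314 × 262.55 / 53.3 = 36.57 L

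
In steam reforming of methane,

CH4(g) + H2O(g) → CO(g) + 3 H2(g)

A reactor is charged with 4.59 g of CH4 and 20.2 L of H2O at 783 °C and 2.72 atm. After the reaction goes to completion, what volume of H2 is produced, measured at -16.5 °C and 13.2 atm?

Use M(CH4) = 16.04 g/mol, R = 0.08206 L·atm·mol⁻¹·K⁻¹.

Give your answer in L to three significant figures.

1.37 L

n(CH4) = 4.59 / 16.04 = 0.2862 mol
n(H2O) = PV/RT = (2.72 × 20.2) / (0.08206 × 1056.15) = 0.6340 mol
For 0.2862 mol CH4, stoichiometry requires (1/1) × 0.2862 = 0.2862 mol H2O; 0.6340 mol is available, so CH4 is limiting.
n(H2) = (3/1) × 0.2862 = 0.8586 mol
V(H2) = nRT/P = 0.8586 × 0.08206 × 256.65 / 13.2 = 1.370 L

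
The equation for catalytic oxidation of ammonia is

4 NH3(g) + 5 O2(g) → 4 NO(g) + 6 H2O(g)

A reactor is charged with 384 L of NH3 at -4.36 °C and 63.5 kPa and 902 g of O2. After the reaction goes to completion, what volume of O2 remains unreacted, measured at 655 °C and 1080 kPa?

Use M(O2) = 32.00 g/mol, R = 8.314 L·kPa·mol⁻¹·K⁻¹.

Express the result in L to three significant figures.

n(NH3) = PV/RT = (63.5 × 384) / (8.314 × 268.79) = 10.91 mol
n(O2) = 902 / 32.00 = 28.19 mol
For 10.91 mol NH3, stoichiometry requires (5/4) × 10.91 = 13.64 mol O2; 28.19 mol is available, so NH3 is limiting.
n(O2) consumed = (5/4) × 10.91 = 13.64 mol; remaining = 28.19 − 13.64 = 14.55 mol
V(O2) = nRT/P = 14.55 × 8.314 × 928.15 / 1080 = 104.0 L

104 L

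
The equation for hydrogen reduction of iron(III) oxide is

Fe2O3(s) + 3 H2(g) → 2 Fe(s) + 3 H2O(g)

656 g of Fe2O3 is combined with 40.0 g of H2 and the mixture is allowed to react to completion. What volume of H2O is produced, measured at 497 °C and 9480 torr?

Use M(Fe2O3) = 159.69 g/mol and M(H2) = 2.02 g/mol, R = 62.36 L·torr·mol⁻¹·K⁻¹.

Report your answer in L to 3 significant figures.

62.4 L

n(Fe2O3) = 656 / 159.69 = 4.108 mol
n(H2) = 40.0 / 2.02 = 19.80 mol
For 4.108 mol Fe2O3, stoichiometry requires (3/1) × 4.108 = 12.32 mol H2; 19.80 mol is available, so Fe2O3 is limiting.
n(H2O) = (3/1) × 4.108 = 12.32 mol
V(H2O) = nRT/P = 12.32 × 62.36 × 770.15 / 9480 = 62.41 L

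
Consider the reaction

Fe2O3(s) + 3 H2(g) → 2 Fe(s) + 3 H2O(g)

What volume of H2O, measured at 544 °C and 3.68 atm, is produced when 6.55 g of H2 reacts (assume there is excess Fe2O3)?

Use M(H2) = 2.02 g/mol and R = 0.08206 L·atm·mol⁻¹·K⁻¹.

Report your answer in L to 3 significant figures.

59.1 L

n(H2) = 6.550 / 2.02 = 3.243 mol
n(H2O) = (3/3) × 3.243 = 3.243 mol
V = nRT/P = 3.243 × 0.08206 × 817.15 / 3.68 = 59.09 L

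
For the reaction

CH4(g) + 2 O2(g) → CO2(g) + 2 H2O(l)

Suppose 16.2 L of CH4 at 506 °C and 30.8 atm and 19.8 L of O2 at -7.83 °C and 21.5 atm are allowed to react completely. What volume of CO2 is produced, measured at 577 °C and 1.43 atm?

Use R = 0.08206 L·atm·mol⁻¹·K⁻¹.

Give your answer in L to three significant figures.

n(CH4) = PV/RT = (30.8 × 16.2) / (0.08206 × 779.15) = 7.804 mol
n(O2) = PV/RT = (21.5 × 19.8) / (0.08206 × 265.32) = 19.55 mol
For 7.804 mol CH4, stoichiometry requires (2/1) × 7.804 = 15.61 mol O2; 19.55 mol is available, so CH4 is limiting.
n(CO2) = (1/1) × 7.804 = 7.804 mol
V(CO2) = nRT/P = 7.804 × 0.08206 × 850.15 / 1.43 = 380.7 L

381 L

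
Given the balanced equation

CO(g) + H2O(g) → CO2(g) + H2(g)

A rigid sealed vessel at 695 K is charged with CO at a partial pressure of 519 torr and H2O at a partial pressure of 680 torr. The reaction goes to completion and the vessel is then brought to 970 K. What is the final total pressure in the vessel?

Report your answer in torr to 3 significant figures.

Because the vessel is rigid and T is held at 695 K, work the stoichiometry in partial pressures (P_i = n_iRT/V).
P(H2O) required for 519 torr of CO = (1/1) × 519 = 519.0 torr; available 680 torr, so CO is limiting.
P(H2O) remaining = 680 − (1/1) × 519 = 161.0 torr
P(gaseous products) = (1+1)/1 × 519 = 1038 torr
P_total at 695 K = 161.0 + 1038 = 1199 torr
Scaling to 970 K: P = 1199 × 970/695 = 1673 torr

1670 torr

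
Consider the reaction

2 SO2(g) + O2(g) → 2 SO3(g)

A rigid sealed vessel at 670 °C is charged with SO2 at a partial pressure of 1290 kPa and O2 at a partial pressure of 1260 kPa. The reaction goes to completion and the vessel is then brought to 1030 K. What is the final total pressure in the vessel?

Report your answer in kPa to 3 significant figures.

2080 kPa

At constant V, partial pressures at 670 °C are proportional to moles, so apply stoichiometry directly to pressures.
P(O2) required for 1290 kPa of SO2 = (1/2) × 1290 = 645.0 kPa; available 1260 kPa, so SO2 is limiting.
P(O2) remaining = 1260 − (1/2) × 1290 = 615.0 kPa
P(gaseous products) = (2)/2 × 1290 = 1290 kPa
P_total at 670 °C = 615.0 + 1290 = 1905 kPa
Scaling to 1030 K: P = 1905 × 1030/943.15 = 2080 kPa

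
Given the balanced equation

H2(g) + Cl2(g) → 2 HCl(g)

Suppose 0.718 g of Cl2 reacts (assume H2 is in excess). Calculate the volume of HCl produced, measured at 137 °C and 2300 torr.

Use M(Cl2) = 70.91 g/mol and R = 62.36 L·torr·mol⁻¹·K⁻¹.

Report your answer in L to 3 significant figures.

0.225 L

n(Cl2) = 0.7180 / 70.91 = 0.01013 mol
n(HCl) = (2/1) × 0.01013 = 0.02026 mol
V = nRT/P = 0.02026 × 62.36 × 410.15 / 2300 = 0.2253 L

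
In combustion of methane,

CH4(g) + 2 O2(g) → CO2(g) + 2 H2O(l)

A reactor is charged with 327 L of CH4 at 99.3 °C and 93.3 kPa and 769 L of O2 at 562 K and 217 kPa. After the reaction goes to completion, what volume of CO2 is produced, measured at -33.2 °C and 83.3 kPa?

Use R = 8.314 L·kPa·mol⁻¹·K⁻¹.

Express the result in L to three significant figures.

n(CH4) = PV/RT = (93.3 × 327) / (8.314 × 372.45) = 9.853 mol
n(O2) = PV/RT = (217 × 769) / (8.314 × 562) = 35.71 mol
For 9.853 mol CH4, stoichiometry requires (2/1) × 9.853 = 19.71 mol O2; 35.71 mol is available, so CH4 is limiting.
n(CO2) = (1/1) × 9.853 = 9.853 mol
V(CO2) = nRT/P = 9.853 × 8.314 × 239.95 / 83.3 = 236.0 L

236 L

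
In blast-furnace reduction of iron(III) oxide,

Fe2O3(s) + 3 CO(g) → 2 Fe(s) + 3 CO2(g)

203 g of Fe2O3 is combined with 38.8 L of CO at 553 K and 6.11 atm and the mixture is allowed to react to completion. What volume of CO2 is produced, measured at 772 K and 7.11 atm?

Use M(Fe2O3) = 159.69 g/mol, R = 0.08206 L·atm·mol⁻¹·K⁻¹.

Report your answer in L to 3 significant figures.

34.0 L

n(Fe2O3) = 203 / 159.69 = 1.271 mol
n(CO) = PV/RT = (6.11 × 38.8) / (0.08206 × 553) = 5.224 mol
For 1.271 mol Fe2O3, stoichiometry requires (3/1) × 1.271 = 3.813 mol CO; 5.224 mol is available, so Fe2O3 is limiting.
n(CO2) = (3/1) × 1.271 = 3.813 mol
V(CO2) = nRT/P = 3.813 × 0.08206 × 772 / 7.11 = 33.97 L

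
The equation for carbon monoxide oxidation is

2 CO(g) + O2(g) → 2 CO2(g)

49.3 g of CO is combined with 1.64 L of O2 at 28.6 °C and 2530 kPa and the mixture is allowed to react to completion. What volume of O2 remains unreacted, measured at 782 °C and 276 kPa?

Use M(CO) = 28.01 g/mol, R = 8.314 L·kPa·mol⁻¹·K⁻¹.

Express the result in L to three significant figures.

24.6 L

n(CO) = 49.3 / 28.01 = 1.760 mol
n(O2) = PV/RT = (2530 × 1.64) / (8.314 × 301.75) = 1.654 mol
For 1.760 mol CO, stoichiometry requires (1/2) × 1.760 = 0.8800 mol O2; 1.654 mol is available, so CO is limiting.
n(O2) consumed = (1/2) × 1.760 = 0.8800 mol; remaining = 1.654 − 0.8800 = 0.7740 mol
V(O2) = nRT/P = 0.7740 × 8.314 × 1055.15 / 276 = 24.60 L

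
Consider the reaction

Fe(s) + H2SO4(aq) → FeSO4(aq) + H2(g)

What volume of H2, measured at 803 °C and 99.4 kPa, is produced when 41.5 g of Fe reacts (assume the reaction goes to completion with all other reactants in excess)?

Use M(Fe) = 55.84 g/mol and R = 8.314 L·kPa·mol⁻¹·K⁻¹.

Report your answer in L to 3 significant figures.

66.9 L

n(Fe) = 41.50 / 55.84 = 0.7432 mol
n(H2) = (1/1) × 0.7432 = 0.7432 mol
V = nRT/P = 0.7432 × 8.314 × 1076.15 / 99.4 = 66.90 L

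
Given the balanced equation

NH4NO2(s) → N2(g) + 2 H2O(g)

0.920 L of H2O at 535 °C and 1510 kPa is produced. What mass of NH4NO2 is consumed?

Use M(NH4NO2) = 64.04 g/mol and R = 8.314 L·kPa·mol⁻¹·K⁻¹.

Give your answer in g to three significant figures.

n(H2O) = PV/RT = (1510 × 0.920) / (8.314 × 808.15) = 0.2068 mol
n(NH4NO2) = (1/2) × 0.2068 = 0.1034 mol
m(NH4NO2) = 0.1034 × 64.04 = 6.622 g

6.62 g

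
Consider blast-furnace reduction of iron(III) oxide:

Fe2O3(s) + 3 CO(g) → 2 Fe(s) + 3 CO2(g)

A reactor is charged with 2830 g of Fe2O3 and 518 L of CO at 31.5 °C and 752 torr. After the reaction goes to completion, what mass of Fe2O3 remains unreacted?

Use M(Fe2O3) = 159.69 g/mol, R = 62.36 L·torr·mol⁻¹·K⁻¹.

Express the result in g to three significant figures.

n(Fe2O3) = 2830 / 159.69 = 17.72 mol
n(CO) = PV/RT = (752 × 518) / (62.36 × 304.65) = 20.50 mol
For 17.72 mol Fe2O3, stoichiometry requires (3/1) × 17.72 = 53.16 mol CO; 20.50 mol is available, so CO is limiting.
n(Fe2O3) consumed = (1/3) × 20.50 = 6.833 mol; remaining = 17.72 − 6.833 = 10.89 mol
m(Fe2O3) = 10.89 × 159.69 = 1739 g

1740 g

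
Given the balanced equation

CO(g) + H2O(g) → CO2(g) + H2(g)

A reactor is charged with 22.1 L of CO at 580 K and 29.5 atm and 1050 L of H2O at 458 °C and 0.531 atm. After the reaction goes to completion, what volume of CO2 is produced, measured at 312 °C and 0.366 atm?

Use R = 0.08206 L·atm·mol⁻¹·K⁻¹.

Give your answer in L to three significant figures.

1220 L

n(CO) = PV/RT = (29.5 × 22.1) / (0.08206 × 580) = 13.70 mol
n(H2O) = PV/RT = (0.531 × 1050) / (0.08206 × 731.15) = 9.293 mol
For 13.70 mol CO, stoichiometry requires (1/1) × 13.70 = 13.70 mol H2O; 9.293 mol is available, so H2O is limiting.
n(CO2) = (1/1) × 9.293 = 9.293 mol
V(CO2) = nRT/P = 9.293 × 0.08206 × 585.15 / 0.366 = 1219 L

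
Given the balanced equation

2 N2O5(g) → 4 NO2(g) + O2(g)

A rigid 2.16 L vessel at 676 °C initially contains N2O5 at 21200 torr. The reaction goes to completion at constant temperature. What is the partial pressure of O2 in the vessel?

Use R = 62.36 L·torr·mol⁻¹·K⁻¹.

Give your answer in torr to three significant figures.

10600 torr

n(N2O5)₀ = PV/RT = (21200 × 2.16) / (62.36 × 949.15) = 0.7737 mol
n(O2) = (1/2) × 0.7737 = 0.3869 mol
P(O2) = nRT/V = 0.3869 × 62.36 × 949.15 / 2.16 = 10600 torr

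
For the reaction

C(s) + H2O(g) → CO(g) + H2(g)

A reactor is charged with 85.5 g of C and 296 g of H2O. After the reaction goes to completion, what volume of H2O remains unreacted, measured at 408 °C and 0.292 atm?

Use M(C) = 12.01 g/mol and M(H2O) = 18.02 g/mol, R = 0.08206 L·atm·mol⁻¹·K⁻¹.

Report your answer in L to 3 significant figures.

n(C) = 85.5 / 12.01 = 7.119 mol
n(H2O) = 296 / 18.02 = 16.43 mol
For 7.119 mol C, stoichiometry requires (1/1) × 7.119 = 7.119 mol H2O; 16.43 mol is available, so C is limiting.
n(H2O) consumed = (1/1) × 7.119 = 7.119 mol; remaining = 16.43 − 7.119 = 9.311 mol
V(H2O) = nRT/P = 9.311 × 0.08206 × 681.15 / 0.292 = 1782 L

1780 L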